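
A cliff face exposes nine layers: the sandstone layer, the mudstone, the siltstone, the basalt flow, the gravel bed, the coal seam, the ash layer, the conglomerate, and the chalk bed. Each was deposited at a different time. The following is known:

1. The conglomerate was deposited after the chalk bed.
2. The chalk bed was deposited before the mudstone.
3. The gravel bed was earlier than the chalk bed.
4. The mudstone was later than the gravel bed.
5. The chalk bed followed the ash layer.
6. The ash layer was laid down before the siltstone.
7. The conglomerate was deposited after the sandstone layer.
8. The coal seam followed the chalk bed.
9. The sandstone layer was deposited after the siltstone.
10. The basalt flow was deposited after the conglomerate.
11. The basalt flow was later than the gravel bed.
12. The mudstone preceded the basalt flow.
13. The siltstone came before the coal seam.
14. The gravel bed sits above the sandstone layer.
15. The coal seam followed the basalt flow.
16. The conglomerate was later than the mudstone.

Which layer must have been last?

Every other layer has a chain of constraints placing it before the coal seam, so the coal seam is last.

the coal seam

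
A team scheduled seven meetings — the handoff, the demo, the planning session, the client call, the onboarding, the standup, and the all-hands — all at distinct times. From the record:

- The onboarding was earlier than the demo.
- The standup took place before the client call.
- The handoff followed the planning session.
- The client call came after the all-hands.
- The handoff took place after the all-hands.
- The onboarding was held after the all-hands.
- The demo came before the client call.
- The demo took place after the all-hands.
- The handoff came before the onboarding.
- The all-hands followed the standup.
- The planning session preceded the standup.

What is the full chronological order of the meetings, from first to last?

the planning session, the standup, the all-hands, the handoff, the onboarding, the demo, the client call

The constraints fix every adjacent pair, so only one ordering works:
the planning session → the standup → the all-hands → the handoff → the onboarding → the demo → the client call.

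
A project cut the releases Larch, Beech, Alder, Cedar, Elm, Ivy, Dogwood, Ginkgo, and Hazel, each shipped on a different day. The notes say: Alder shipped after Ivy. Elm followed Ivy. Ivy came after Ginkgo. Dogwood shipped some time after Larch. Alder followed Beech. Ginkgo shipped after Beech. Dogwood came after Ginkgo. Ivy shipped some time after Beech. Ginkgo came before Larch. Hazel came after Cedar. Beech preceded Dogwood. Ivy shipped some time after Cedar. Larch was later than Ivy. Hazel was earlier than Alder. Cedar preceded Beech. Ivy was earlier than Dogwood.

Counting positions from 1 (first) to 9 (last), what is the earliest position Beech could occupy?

Cedar must come before Beech — 1 forced predecessor.
Nothing else is forced ahead of Beech, so its earliest slot is position 1 + 1 = 2.

2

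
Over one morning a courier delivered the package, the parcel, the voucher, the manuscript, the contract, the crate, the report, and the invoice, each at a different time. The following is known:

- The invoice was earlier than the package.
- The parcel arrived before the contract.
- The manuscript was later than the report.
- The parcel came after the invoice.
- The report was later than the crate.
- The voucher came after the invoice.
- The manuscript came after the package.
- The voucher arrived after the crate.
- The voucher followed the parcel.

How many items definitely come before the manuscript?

Directly stated before the manuscript: the package and the report.
The crate reaches the manuscript via the crate → the report → the manuscript.
The invoice reaches the manuscript via the invoice → the package → the manuscript.
No chain forces the voucher (or any of the others) ahead of the manuscript.
That's the crate, the invoice, the package, and the report — 4 in all.

4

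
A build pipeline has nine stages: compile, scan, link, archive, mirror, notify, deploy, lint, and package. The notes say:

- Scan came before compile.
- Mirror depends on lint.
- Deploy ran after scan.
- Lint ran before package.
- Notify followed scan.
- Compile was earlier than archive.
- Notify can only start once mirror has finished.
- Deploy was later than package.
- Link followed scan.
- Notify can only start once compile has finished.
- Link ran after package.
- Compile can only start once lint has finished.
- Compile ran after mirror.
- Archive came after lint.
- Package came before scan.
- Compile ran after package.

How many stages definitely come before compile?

Directly stated before compile: lint, mirror, package, and scan.
That's lint, mirror, package, and scan — 4 in all.

4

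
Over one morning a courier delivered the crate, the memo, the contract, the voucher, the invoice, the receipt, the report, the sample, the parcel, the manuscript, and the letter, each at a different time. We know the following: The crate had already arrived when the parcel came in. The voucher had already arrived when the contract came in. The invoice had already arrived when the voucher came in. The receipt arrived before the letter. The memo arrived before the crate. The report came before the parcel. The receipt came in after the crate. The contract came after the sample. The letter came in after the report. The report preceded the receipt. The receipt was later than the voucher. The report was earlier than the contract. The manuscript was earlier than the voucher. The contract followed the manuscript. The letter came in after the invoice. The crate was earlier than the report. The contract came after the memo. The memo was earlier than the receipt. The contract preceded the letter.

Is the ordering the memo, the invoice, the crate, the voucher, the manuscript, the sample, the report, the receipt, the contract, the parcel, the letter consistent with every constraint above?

no

The constraints require the manuscript before the voucher, but in the proposed sequence the voucher appears ahead of the manuscript. That one violation is enough.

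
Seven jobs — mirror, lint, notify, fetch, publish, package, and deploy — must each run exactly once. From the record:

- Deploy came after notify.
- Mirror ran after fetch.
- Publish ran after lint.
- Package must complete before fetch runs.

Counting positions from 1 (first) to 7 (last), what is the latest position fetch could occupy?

6

Fetch must come before mirror — 1 stage forced after it.
Everything else can be placed before fetch in some valid order, so fetch can sit as late as position 7 − 1 = 6.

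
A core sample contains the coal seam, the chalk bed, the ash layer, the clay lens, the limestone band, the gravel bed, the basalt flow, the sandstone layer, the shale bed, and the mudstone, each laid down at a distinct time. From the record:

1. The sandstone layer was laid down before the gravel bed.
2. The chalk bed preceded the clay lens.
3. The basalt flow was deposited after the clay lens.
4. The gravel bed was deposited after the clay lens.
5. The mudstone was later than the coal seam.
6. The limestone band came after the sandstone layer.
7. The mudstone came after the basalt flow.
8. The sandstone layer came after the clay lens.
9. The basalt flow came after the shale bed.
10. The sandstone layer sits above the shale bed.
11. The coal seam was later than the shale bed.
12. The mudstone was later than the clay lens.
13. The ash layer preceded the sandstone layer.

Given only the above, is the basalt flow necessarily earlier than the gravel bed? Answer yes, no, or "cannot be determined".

cannot be determined

No chain of stated constraints runs from the basalt flow to the gravel bed, and none runs from the gravel bed to the basalt flow either.
So the relative order of the basalt flow and the gravel bed is not fixed by the given facts.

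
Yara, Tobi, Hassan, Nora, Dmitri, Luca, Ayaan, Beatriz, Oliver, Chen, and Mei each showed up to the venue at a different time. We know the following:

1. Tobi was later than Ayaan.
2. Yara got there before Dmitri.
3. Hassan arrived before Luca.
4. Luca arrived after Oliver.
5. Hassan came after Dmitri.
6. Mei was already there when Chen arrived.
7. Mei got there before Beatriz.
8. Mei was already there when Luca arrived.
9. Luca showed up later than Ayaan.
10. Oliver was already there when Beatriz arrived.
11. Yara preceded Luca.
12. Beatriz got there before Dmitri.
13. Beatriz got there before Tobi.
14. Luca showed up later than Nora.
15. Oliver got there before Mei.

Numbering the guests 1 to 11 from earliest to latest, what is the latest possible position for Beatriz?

7

Beatriz must come before Dmitri, Hassan, Luca, and Tobi — 4 guests forced after them.
Everything else can be placed before Beatriz in some valid order, so Beatriz can sit as late as position 11 − 4 = 7.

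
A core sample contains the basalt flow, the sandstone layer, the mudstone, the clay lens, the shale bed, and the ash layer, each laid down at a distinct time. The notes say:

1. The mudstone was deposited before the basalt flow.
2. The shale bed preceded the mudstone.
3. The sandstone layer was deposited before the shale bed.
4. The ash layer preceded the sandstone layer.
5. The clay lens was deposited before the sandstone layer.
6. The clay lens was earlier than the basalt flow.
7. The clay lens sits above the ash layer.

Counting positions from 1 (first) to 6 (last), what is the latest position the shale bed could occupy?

4

The shale bed must come before the basalt flow and the mudstone — 2 layers forced after it.
Everything else can be placed before the shale bed in some valid order, so the shale bed can sit as late as position 6 − 2 = 4.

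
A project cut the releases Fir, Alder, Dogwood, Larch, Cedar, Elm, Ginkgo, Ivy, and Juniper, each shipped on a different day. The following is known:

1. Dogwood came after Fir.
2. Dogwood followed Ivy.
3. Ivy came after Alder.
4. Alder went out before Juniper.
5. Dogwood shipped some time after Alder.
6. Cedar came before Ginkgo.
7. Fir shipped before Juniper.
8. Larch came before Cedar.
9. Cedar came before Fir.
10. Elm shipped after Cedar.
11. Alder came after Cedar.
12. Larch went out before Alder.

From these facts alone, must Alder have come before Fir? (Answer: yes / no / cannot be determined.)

cannot be determined

No chain of stated constraints runs from Alder to Fir, and none runs from Fir to Alder either.
So the relative order of Alder and Fir is not fixed by the given facts.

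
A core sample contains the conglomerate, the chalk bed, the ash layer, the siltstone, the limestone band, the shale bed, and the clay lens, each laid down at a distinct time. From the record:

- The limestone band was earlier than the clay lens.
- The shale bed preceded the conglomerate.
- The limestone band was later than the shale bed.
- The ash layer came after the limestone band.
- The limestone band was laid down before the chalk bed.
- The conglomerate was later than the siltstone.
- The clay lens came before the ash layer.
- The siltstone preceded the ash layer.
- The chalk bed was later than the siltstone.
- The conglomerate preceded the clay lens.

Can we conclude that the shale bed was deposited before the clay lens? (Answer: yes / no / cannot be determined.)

yes

Chain the constraints: the shale bed → the conglomerate → the clay lens. Each link is directly stated, so the shale bed comes before the clay lens.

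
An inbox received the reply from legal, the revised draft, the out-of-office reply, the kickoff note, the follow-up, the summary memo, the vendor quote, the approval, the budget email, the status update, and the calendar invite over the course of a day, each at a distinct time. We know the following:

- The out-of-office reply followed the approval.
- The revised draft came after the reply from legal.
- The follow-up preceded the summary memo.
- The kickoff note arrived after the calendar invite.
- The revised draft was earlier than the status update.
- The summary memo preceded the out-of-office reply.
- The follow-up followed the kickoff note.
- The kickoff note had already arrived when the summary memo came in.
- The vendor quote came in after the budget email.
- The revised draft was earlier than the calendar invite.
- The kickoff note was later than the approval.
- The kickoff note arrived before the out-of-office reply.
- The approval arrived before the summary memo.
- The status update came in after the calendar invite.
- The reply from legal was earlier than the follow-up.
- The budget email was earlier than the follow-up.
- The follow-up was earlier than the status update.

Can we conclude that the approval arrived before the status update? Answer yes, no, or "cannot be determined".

Chain the constraints: the approval → the kickoff note → the follow-up → the status update. Each link is directly stated, so the approval comes before the status update.

yes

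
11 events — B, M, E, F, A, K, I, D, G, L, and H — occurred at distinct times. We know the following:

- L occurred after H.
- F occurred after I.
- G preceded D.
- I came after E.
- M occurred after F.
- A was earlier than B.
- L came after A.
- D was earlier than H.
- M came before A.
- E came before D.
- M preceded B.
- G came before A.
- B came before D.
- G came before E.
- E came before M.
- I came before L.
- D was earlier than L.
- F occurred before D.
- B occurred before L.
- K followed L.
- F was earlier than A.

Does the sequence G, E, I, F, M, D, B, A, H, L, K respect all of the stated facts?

no

The constraints require A before B, but in the proposed sequence B appears ahead of A. That one violation is enough.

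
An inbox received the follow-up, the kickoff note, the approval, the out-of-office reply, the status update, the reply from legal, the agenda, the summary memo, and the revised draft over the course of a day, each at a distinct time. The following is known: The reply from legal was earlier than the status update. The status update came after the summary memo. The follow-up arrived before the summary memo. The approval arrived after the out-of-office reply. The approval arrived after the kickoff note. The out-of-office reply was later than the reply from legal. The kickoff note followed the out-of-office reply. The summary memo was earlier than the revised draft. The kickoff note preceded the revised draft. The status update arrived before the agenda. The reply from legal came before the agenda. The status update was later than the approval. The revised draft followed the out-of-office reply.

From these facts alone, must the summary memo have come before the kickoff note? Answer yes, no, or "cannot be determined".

cannot be determined

No chain of stated constraints runs from the summary memo to the kickoff note, and none runs from the kickoff note to the summary memo either.
So the relative order of the summary memo and the kickoff note is not fixed by the given facts.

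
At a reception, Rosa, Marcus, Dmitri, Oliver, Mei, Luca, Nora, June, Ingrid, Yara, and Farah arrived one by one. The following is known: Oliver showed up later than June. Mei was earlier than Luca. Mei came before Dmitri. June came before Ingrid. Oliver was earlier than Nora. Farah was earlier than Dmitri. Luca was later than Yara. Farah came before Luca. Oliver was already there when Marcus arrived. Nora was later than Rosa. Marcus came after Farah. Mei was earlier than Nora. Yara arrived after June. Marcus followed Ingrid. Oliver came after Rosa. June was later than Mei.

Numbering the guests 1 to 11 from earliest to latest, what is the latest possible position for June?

June must come before Ingrid, Luca, Marcus, Nora, Oliver, and Yara — 6 guests forced after them.
Everything else can be placed before June in some valid order, so June can sit as late as position 11 − 6 = 5.

5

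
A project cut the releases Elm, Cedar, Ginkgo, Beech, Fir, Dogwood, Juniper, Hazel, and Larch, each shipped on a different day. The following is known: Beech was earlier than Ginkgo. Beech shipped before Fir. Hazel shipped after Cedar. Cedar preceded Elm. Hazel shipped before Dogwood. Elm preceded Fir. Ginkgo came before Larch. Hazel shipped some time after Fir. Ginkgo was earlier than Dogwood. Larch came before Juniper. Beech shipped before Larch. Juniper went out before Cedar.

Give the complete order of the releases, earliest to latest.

Beech, Ginkgo, Larch, Juniper, Cedar, Elm, Fir, Hazel, Dogwood

The constraints fix every adjacent pair, so only one ordering works:
Beech → Ginkgo → Larch → Juniper → Cedar → Elm → Fir → Hazel → Dogwood.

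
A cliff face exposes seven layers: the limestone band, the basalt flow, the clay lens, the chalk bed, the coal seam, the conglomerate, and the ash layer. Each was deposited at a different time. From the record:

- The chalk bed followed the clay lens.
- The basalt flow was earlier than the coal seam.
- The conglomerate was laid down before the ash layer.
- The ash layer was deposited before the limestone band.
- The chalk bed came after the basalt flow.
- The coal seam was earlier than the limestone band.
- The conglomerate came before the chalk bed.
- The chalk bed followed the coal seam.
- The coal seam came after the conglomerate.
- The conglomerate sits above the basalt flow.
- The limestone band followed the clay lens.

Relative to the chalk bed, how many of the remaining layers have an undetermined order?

2

Forced before the chalk bed: the basalt flow, the clay lens, the coal seam, and the conglomerate.
That leaves the ash layer and the limestone band with no forced order relative to the chalk bed — 2.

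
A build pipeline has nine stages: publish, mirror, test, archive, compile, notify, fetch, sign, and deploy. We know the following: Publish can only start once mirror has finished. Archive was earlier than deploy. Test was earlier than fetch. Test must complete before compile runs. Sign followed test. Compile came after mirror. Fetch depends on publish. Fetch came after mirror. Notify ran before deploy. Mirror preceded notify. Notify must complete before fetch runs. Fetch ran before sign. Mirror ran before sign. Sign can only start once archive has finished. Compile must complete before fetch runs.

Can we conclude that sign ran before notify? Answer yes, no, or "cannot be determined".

no

Tracing the constraints gives notify → fetch → sign, so notify must come before sign.
That means sign cannot be before notify.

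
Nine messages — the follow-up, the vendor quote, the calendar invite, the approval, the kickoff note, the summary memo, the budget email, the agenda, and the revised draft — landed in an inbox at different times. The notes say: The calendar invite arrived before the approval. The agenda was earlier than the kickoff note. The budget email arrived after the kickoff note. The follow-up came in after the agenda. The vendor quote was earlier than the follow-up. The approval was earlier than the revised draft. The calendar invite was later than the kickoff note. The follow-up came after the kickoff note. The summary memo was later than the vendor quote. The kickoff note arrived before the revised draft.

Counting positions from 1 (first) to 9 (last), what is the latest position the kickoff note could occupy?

4

The kickoff note must come before the approval, the budget email, the calendar invite, the follow-up, and the revised draft — 5 messages forced after it.
Everything else can be placed before the kickoff note in some valid order, so the kickoff note can sit as late as position 9 − 5 = 4.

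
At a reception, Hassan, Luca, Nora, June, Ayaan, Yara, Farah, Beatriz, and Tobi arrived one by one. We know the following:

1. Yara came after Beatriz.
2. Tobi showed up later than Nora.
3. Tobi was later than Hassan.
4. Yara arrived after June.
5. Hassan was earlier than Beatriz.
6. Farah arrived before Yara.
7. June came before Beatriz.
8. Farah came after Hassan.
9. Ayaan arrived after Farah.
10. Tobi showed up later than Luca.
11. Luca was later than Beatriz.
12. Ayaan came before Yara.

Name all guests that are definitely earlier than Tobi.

Beatriz, Hassan, June, Luca, Nora

Directly stated before Tobi: Hassan, Luca, and Nora.
Beatriz reaches Tobi via Beatriz → Luca → Tobi.
June reaches Tobi via June → Beatriz → Luca → Tobi.
No chain forces Farah (or any of the others) ahead of Tobi.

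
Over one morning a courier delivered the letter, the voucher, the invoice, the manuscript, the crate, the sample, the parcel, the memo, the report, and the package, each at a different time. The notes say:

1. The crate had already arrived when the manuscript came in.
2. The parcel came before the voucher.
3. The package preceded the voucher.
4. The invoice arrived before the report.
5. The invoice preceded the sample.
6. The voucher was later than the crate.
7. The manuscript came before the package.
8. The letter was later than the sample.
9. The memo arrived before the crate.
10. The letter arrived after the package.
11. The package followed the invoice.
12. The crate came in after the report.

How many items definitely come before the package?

Directly stated before the package: the invoice and the manuscript.
The crate reaches the package via the crate → the manuscript → the package.
The memo reaches the package via the memo → the crate → the manuscript → the package.
The report reaches the package via the report → the crate → the manuscript → the package.
No chain forces the letter (or any of the others) ahead of the package.
That's the crate, the invoice, the manuscript, the memo, and the report — 5 in all.

5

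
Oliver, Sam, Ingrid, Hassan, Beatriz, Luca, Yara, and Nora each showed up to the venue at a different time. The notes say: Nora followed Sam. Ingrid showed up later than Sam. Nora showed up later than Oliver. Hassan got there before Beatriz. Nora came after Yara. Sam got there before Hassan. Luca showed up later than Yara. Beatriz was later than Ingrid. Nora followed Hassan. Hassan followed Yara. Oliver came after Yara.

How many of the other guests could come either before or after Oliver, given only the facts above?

Forced before Oliver: Yara; forced after Oliver: Nora.
That leaves Beatriz, Hassan, Ingrid, Luca, and Sam with no forced order relative to Oliver — 5.

5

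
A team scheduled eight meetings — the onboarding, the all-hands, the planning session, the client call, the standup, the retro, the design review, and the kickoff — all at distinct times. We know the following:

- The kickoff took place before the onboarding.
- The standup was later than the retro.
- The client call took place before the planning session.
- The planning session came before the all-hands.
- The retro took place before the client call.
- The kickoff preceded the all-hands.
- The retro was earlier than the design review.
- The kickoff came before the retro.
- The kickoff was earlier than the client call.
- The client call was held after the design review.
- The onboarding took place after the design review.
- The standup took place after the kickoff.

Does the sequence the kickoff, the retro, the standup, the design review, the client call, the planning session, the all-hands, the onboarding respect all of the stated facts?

yes

Check each stated constraint against the proposed order — e.g. the kickoff is ahead of the all-hands; the kickoff is ahead of the onboarding. Every pair is in the required order; nothing is violated.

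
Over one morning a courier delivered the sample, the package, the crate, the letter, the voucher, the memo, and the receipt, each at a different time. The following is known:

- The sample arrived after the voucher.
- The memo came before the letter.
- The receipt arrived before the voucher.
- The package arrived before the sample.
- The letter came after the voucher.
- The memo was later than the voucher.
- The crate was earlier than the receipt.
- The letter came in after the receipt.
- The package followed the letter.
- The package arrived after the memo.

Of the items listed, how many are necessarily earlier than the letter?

Directly stated before the letter: the memo, the receipt, and the voucher.
The crate reaches the letter via the crate → the receipt → the letter.
That's the crate, the memo, the receipt, and the voucher — 4 in all.

4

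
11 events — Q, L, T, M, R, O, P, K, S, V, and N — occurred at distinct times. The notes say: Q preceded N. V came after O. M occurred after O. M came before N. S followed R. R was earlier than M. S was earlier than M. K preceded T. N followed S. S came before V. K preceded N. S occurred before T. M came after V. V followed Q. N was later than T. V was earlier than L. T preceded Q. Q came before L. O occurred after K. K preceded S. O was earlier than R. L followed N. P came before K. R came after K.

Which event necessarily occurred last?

Every other event has a chain of constraints placing it before L, so L is last.

L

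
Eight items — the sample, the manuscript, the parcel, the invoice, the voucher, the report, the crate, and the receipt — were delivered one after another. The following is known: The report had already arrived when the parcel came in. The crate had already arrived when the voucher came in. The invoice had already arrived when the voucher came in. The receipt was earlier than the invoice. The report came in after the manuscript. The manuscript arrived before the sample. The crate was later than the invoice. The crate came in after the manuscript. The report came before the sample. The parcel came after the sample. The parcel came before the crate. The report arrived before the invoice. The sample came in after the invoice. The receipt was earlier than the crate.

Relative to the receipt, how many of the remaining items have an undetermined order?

2

Forced after the receipt: the crate, the invoice, the parcel, the sample, and the voucher.
That leaves the manuscript and the report with no forced order relative to the receipt — 2.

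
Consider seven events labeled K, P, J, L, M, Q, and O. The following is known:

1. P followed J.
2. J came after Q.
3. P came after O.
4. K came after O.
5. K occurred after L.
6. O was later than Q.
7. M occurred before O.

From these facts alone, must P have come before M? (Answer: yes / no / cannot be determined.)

Tracing the constraints gives M → O → P, so M must come before P.
That means P cannot be before M.

no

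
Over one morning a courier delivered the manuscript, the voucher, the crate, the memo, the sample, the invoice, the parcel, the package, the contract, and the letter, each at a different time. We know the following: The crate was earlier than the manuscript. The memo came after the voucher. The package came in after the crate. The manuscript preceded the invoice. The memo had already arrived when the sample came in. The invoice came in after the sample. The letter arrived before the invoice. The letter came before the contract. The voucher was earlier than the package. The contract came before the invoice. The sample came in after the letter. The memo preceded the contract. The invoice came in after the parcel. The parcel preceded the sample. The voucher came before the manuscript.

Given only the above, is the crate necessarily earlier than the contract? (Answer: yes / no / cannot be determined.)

cannot be determined

No chain of stated constraints runs from the crate to the contract, and none runs from the contract to the crate either.
So the relative order of the crate and the contract is not fixed by the given facts.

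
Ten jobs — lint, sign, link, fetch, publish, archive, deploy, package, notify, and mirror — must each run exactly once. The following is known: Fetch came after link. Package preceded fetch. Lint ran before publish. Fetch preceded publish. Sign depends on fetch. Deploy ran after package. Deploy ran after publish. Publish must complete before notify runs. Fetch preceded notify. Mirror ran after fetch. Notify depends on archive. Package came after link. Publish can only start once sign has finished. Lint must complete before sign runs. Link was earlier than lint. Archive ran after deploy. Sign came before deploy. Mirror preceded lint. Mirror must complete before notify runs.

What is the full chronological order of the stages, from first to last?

link, package, fetch, mirror, lint, sign, publish, deploy, archive, notify

The constraints fix every adjacent pair, so only one ordering works:
link → package → fetch → mirror → lint → sign → publish → deploy → archive → notify.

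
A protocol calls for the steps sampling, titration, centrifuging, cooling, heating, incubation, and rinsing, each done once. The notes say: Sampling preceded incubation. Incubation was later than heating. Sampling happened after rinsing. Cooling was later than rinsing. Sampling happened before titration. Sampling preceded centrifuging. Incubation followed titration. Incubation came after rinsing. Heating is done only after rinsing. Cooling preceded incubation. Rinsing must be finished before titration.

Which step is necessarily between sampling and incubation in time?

titration

Tracing the constraints gives sampling → titration → incubation, so titration sits after sampling and before incubation.
No other step is forced both after sampling and before incubation.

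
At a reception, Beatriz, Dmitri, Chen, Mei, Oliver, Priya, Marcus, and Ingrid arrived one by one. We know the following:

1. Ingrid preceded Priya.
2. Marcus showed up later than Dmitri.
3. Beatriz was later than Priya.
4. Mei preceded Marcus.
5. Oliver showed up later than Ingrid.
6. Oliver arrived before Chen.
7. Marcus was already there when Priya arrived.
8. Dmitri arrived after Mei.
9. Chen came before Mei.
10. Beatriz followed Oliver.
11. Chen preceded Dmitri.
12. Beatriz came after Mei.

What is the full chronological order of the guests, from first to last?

Ingrid, Oliver, Chen, Mei, Dmitri, Marcus, Priya, Beatriz

The constraints fix every adjacent pair, so only one ordering works:
Ingrid → Oliver → Chen → Mei → Dmitri → Marcus → Priya → Beatriz.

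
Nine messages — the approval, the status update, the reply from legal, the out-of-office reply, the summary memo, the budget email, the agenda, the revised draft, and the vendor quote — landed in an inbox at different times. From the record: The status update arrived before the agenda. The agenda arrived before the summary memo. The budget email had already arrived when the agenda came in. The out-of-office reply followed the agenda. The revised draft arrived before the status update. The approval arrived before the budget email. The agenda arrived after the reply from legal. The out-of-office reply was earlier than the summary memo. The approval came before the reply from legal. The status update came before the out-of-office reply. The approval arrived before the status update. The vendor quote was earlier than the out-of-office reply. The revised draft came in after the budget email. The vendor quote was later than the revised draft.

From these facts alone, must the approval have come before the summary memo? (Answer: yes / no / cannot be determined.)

yes

Chain the constraints: the approval → the budget email → the agenda → the summary memo. Each link is directly stated, so the approval comes before the summary memo.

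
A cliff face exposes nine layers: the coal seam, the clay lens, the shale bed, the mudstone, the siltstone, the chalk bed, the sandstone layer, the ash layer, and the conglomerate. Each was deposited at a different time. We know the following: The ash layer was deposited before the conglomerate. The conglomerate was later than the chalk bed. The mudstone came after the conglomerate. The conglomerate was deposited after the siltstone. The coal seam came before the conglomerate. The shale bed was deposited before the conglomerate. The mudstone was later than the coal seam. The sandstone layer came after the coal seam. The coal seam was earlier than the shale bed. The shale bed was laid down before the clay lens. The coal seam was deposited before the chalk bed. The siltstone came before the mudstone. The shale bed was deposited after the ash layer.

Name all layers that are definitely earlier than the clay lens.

the ash layer, the coal seam, the shale bed

Directly stated before the clay lens: the shale bed.
The ash layer reaches the clay lens via the ash layer → the shale bed → the clay lens.
The coal seam reaches the clay lens via the coal seam → the shale bed → the clay lens.
No chain forces the chalk bed (or any of the others) ahead of the clay lens.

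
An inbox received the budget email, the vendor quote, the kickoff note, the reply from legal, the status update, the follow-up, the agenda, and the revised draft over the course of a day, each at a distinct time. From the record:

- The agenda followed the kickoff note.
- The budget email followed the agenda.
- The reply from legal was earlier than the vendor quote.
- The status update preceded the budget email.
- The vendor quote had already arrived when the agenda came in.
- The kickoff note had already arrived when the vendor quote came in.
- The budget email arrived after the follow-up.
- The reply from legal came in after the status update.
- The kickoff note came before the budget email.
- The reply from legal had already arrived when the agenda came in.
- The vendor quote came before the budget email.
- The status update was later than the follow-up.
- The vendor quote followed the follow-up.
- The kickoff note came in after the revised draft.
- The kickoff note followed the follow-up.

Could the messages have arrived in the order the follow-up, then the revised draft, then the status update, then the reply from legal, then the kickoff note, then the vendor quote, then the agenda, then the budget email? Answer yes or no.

yes

Check each stated constraint against the proposed order — e.g. the status update is ahead of the budget email; the follow-up is ahead of the budget email. Every pair is in the required order; nothing is violated.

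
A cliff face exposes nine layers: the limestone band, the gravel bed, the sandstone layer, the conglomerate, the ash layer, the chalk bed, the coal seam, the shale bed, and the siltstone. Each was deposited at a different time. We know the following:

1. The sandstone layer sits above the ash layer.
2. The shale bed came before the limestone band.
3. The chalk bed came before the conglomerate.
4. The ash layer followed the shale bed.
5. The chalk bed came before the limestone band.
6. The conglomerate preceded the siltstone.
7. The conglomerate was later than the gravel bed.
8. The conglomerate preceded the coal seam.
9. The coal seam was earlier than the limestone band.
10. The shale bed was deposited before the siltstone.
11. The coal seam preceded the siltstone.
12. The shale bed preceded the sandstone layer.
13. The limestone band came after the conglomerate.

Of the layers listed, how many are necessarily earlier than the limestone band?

Directly stated before the limestone band: the chalk bed, the coal seam, the conglomerate, and the shale bed.
The gravel bed reaches the limestone band via the gravel bed → the conglomerate → the limestone band.
No chain forces the sandstone layer (or any of the others) ahead of the limestone band.
That's the chalk bed, the coal seam, the conglomerate, the gravel bed, and the shale bed — 5 in all.

5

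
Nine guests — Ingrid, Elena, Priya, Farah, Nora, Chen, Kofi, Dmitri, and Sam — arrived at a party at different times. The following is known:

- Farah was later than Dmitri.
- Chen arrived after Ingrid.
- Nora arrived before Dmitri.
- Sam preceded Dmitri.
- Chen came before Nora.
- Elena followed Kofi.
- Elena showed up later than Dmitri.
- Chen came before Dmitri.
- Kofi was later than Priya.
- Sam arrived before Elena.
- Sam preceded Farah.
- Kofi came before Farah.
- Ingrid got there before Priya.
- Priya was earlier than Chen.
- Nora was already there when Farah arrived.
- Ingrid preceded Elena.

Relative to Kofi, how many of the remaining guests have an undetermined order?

4

Forced before Kofi: Ingrid and Priya; forced after Kofi: Elena and Farah.
That leaves Chen, Dmitri, Nora, and Sam with no forced order relative to Kofi — 4.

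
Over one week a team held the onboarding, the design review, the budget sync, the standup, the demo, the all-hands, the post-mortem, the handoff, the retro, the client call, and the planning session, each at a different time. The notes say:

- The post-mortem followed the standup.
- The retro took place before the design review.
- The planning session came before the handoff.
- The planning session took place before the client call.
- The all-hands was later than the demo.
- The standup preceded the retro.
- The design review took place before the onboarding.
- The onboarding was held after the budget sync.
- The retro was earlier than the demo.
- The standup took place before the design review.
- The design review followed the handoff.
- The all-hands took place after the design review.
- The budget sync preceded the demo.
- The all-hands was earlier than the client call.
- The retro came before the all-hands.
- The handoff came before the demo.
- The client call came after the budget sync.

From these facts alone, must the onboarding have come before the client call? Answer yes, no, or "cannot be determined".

cannot be determined

No chain of stated constraints runs from the onboarding to the client call, and none runs from the client call to the onboarding either.
So the relative order of the onboarding and the client call is not fixed by the given facts.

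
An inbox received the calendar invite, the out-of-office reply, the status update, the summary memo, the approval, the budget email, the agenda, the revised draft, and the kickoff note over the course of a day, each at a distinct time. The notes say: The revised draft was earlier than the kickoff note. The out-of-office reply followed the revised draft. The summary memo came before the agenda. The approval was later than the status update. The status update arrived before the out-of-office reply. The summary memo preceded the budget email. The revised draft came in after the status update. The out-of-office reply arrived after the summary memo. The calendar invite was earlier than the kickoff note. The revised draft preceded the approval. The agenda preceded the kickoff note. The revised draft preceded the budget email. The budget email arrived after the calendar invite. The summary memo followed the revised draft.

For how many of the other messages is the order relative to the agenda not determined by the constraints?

4

Forced before the agenda: the revised draft, the status update, and the summary memo; forced after the agenda: the kickoff note.
That leaves the approval, the budget email, the calendar invite, and the out-of-office reply with no forced order relative to the agenda — 4.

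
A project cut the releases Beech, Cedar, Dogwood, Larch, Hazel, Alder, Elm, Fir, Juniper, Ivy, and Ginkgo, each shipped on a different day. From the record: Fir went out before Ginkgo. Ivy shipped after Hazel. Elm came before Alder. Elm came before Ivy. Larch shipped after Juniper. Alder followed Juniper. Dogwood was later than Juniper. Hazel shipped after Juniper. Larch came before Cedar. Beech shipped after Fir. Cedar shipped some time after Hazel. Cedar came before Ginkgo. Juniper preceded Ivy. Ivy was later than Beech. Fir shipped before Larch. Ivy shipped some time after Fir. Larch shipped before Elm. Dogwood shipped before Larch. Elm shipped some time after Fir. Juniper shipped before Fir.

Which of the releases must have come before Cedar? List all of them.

Directly stated before Cedar: Hazel and Larch.
Dogwood reaches Cedar via Dogwood → Larch → Cedar.
Fir reaches Cedar via Fir → Larch → Cedar.
Juniper reaches Cedar via Juniper → Larch → Cedar.
No chain forces Beech (or any of the others) ahead of Cedar.

Dogwood, Fir, Hazel, Juniper, Larch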